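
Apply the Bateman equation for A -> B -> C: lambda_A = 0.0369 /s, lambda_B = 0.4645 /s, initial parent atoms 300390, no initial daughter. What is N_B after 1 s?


N_B(t) = lambda_A * N_A0 / (lambda_B - lambda_A) * [exp(-lambda_A*t) - exp(-lambda_B*t)]
exp(-0.0369*1) = 0.9637725; exp(-0.4645*1) = 0.6284493
N_B = 0.0369 * 300390 / (0.4645 - 0.0369) * (0.9637725 - 0.6284493)
N_B = 8692.4

8692.4


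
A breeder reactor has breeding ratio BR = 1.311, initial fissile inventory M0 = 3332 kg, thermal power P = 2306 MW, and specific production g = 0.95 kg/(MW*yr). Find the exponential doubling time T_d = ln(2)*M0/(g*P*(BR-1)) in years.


Breeding gain G = BR - 1 = 1.311 - 1 = 0.311
Fissile production rate = g * P * G = 0.95 * 2306 * 0.311 = 681.3077 kg/yr
T_d = ln(2) * M0 / (g * P * G)
T_d = ln(2) * 3332 / 681.3077 = 3.3899 yr

3.3899


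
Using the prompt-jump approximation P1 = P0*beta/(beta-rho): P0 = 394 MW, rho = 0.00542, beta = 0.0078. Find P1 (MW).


P1/P0 = beta / (beta - rho)
P1/P0 = 0.0078 / (0.0078 - 0.00542) = 3.277311
P1 = 394 * 3.277311 = 1291.3 MW

1291.3


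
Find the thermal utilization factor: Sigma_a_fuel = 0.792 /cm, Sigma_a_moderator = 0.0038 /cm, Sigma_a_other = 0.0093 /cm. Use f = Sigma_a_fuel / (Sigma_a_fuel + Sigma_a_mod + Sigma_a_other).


f = Sigma_a_fuel / (Sigma_a_fuel + Sigma_a_mod + Sigma_a_other)
f = 0.792 / (0.792 + 0.0038 + 0.0093)
f = 0.98373

0.98373


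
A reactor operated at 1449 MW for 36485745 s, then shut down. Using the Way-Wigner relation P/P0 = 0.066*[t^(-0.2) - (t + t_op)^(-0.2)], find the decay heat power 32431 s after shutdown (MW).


P/P0 = 0.066 * [t^(-0.2) - (t + t_op)^(-0.2)]
P/P0 = 0.066 * [32431^(-0.2) - (32431 + 36485745)^(-0.2)]
P/P0 = 0.066 * [0.1252587 - 0.03072545] = 0.006239195
P = 1449 * 0.006239195 = 9.0406 MW

9.0406


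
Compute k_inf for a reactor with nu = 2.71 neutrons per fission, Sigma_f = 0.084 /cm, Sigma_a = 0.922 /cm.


k_inf = nu * Sigma_f / Sigma_a
k_inf = 2.71 * 0.084 / 0.922
k_inf = 0.24690

0.24690


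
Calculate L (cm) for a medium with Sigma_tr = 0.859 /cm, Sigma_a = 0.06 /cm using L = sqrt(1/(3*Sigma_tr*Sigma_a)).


D = 1 / (3 * Sigma_tr) = 1 / (3 * 0.859) = 0.3880481 cm
L = sqrt(D / Sigma_a)
L = sqrt(0.3880481 / 0.06)
L = 2.5431 cm

2.5431


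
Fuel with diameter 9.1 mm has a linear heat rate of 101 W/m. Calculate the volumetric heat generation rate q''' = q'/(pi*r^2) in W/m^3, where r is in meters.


r = D / 2 / 1000 = 9.1 / 2 / 1000 = 0.00455 m
q''' = q' / (pi * r^2)
q''' = 101 / (pi * 0.00455^2)
q''' = 1.5529e+06 W/m^3

1.5529e+06


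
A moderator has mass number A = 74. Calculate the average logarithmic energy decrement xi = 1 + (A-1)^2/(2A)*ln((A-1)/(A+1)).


xi = 1 + (A-1)^2/(2A) * ln((A-1)/(A+1))
xi = 1 + (74-1)^2/(2*74) * ln((74-1)/(74 +1))
xi = 0.026785

0.026785


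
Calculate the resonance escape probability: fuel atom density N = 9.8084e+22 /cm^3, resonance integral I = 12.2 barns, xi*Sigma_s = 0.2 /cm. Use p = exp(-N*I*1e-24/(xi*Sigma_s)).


p = exp(-N * I * 1e-24 / (xi*Sigma_s))
p = exp(-9.8084e+22 * 12.2 * 1e-24 / 0.2)
p = 0.0025209

0.0025209


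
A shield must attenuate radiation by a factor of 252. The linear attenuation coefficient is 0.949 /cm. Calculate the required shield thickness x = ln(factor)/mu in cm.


x = ln(factor) / mu
x = ln(252) / 0.949
x = 5.8266 cm

5.8266


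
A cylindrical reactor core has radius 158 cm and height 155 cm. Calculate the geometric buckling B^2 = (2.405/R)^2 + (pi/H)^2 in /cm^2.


B^2 = (2.405/R)^2 + (pi/H)^2
B^2 = (2.405/158)^2 + (pi/155)^2
B^2 = 6.4250e-04 /cm^2

6.4250e-04


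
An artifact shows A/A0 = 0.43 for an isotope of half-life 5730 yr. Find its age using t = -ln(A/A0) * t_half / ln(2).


lambda = ln(2) / t_half = ln(2) / 5730 = 1.209681e-04 /yr
t = -ln(A/A0) / lambda
t = -ln(0.43) / 1.209681e-04
t = 6976.8 yr

6976.8


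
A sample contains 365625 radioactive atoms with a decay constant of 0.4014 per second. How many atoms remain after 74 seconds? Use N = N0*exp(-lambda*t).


N = N0 * exp(-lambda * t)
N = 365625 * exp(-0.4014 * 74)
N = 4.6018e-08

4.6018e-08


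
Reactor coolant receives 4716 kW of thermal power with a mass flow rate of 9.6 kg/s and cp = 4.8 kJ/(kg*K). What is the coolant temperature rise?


dT = Q / (m_dot * cp)
dT = 4716 / (9.6 * 4.8)
dT = 102.34 C

102.34


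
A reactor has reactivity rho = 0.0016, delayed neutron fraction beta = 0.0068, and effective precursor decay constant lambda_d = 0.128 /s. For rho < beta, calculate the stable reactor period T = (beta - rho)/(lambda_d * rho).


T = (beta - rho) / (lambda_d * rho)
T = (0.0068 - 0.0016) / (0.128 * 0.0016)
T = 25.391 s

25.391


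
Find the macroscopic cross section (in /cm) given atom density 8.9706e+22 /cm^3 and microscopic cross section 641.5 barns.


Sigma = N * sigma_barns * 1e-24
Sigma = 8.9706e+22 * 641.5 * 1e-24
Sigma = 57.546 /cm

57.546


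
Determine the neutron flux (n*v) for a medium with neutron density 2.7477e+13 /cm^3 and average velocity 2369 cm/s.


phi = n * v
phi = 2.7477e+13 * 2369
phi = 6.5093e+16 /cm^2/s

6.5093e+16


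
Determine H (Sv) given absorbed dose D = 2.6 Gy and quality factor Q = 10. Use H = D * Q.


H = D * Q
H = 2.6 * 10
H = 26.000 Sv

26.000


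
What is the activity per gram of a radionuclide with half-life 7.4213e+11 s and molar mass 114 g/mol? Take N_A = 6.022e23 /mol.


lambda = ln(2) / t_half = ln(2) / 7.4213e+11 = 9.339970e-13 /s
SA = lambda * N_A / M
SA = 9.339970e-13 * 6.022e23 / 114
SA = 4.9338e+09 Bq/g

4.9338e+09


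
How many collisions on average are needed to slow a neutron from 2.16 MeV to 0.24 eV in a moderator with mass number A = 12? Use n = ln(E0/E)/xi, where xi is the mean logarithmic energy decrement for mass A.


xi = 1 + (A-1)^2/(2A)*ln((A-1)/(A+1)) = 0.1577690 (for A = 12)
n = ln(E0/E) / xi
n = ln(2.16e6 / 0.24) / 0.1577690
n = ln(9.000000e+06) / 0.1577690 = 101.49

101.49


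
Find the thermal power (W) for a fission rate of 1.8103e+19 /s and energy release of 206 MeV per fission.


P = fission_rate * E_MeV * 1.602e-13
P = 1.8103e+19 * 206 * 1.602e-13
P = 5.9742e+08 W

5.9742e+08


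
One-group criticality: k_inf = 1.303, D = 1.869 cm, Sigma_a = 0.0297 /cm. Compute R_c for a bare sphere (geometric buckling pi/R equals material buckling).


L^2 = D / Sigma_a = 1.869 / 0.0297 = 62.92929 cm^2
B_m^2 = (k_inf - 1) / L^2 = (1.303 - 1) / 62.92929 = 0.004814928 /cm^2
For a bare sphere: B_g = pi/R, so R_c = pi / sqrt(B_m^2)
R_c = pi / sqrt(0.004814928) = 45.275 cm

45.275


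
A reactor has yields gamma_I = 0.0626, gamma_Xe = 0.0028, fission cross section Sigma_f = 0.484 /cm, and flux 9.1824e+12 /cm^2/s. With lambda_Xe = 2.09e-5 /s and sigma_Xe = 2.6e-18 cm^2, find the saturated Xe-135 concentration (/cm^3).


Xe_eq = (gamma_I + gamma_Xe) * Sigma_f * phi / (lambda_Xe + sigma_Xe * phi)
Numerator = (0.0626 + 0.0028) * 0.484 * 9.1824e+12 = 2.906560e+11
Denominator = 2.09e-5 + 2.6e-18 * 9.1824e+12 = 4.477424e-05
Xe_eq = 2.906560e+11 / 4.477424e-05 = 6.4916e+15 /cm^3

6.4916e+15


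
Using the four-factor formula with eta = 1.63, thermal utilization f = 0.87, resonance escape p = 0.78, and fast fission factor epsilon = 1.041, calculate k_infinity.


k_inf = eta * f * p * epsilon
k_inf = 1.63 * 0.87 * 0.78 * 1.041
k_inf = 1.1515

1.1515


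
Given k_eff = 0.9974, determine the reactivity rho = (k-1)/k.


rho = (k_eff - 1) / k_eff
rho = (0.9974 - 1) / 0.9974
rho = -0.0026068

-0.0026068


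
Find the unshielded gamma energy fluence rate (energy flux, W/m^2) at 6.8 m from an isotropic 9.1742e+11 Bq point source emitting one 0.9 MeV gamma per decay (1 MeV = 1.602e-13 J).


psi = A * E * 1.602e-13 / (4*pi*r^2)
psi = 9.1742e+11 * 0.9 * 1.602e-13 / (4*pi*6.8^2)
psi = 2.2764e-04 W/m^2

2.2764e-04


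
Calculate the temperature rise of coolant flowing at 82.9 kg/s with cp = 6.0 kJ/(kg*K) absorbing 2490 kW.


dT = Q / (m_dot * cp)
dT = 2490 / (82.9 * 6.0)
dT = 5.0060 C

5.0060


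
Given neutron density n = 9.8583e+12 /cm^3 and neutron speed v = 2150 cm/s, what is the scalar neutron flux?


phi = n * v
phi = 9.8583e+12 * 2150
phi = 2.1195e+16 /cm^2/s

2.1195e+16


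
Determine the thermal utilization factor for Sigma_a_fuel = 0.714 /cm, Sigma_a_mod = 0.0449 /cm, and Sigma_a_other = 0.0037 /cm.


f = Sigma_a_fuel / (Sigma_a_fuel + Sigma_a_mod + Sigma_a_other)
f = 0.714 / (0.714 + 0.0449 + 0.0037)
f = 0.93627

0.93627


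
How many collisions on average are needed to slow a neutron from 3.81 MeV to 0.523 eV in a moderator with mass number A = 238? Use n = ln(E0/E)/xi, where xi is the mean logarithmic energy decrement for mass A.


xi = 1 + (A-1)^2/(2A)*ln((A-1)/(A+1)) = 0.008379872 (for A = 238)
n = ln(E0/E) / xi
n = ln(3.81e6 / 0.523) / 0.008379872
n = ln(7.284895e+06) / 0.008379872 = 1885.6

1885.6


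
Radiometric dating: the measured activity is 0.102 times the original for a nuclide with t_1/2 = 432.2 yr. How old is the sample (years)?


lambda = ln(2) / t_half = ln(2) / 432.2 = 0.001603765 /yr
t = -ln(A/A0) / lambda
t = -ln(0.102) / 0.001603765
t = 1423.4 yr

1423.4


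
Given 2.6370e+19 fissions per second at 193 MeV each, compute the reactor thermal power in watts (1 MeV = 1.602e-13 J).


P = fission_rate * E_MeV * 1.602e-13
P = 2.6370e+19 * 193 * 1.602e-13
P = 8.1532e+08 W

8.1532e+08


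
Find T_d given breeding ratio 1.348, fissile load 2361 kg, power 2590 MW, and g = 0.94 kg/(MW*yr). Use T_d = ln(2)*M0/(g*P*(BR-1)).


Breeding gain G = BR - 1 = 1.348 - 1 = 0.348
Fissile production rate = g * P * G = 0.94 * 2590 * 0.348 = 847.2408 kg/yr
T_d = ln(2) * M0 / (g * P * G)
T_d = ln(2) * 2361 / 847.2408 = 1.9316 yr

1.9316


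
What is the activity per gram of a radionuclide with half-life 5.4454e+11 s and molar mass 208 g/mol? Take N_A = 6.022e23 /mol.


lambda = ln(2) / t_half = ln(2) / 5.4454e+11 = 1.272904e-12 /s
SA = lambda * N_A / M
SA = 1.272904e-12 * 6.022e23 / 208
SA = 3.6853e+09 Bq/g

3.6853e+09


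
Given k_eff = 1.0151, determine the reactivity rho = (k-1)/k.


rho = (k_eff - 1) / k_eff
rho = (1.0151 - 1) / 1.0151
rho = 0.014875

0.014875


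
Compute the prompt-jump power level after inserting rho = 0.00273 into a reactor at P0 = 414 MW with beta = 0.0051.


P1/P0 = beta / (beta - rho)
P1/P0 = 0.0051 / (0.0051 - 0.00273) = 2.151899
P1 = 414 * 2.151899 = 890.89 MW

890.89


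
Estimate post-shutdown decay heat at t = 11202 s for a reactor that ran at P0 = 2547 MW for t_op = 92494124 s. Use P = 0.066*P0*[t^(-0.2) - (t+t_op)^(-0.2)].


P/P0 = 0.066 * [t^(-0.2) - (t + t_op)^(-0.2)]
P/P0 = 0.066 * [11202^(-0.2) - (11202 + 92494124)^(-0.2)]
P/P0 = 0.066 * [0.1549319 - 0.02551330] = 0.008541628
P = 2547 * 0.008541628 = 21.756 MW

21.756


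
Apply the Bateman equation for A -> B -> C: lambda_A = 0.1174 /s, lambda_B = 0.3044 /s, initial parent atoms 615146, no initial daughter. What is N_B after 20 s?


N_B(t) = lambda_A * N_A0 / (lambda_B - lambda_A) * [exp(-lambda_A*t) - exp(-lambda_B*t)]
exp(-0.1174*20) = 0.09556009; exp(-0.3044*20) = 0.002269944
N_B = 0.1174 * 615146 / (0.3044 - 0.1174) * (0.09556009 - 0.002269944)
N_B = 36028

36028


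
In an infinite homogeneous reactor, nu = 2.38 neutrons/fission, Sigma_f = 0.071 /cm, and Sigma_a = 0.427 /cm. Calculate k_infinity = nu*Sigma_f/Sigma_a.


k_inf = nu * Sigma_f / Sigma_a
k_inf = 2.38 * 0.071 / 0.427
k_inf = 0.39574

0.39574


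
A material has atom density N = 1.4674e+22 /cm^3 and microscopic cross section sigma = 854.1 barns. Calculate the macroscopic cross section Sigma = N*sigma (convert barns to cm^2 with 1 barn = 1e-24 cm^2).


Sigma = N * sigma_barns * 1e-24
Sigma = 1.4674e+22 * 854.1 * 1e-24
Sigma = 12.533 /cm

12.533


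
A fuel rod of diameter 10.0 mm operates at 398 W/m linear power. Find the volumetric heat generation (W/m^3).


r = D / 2 / 1000 = 10.0 / 2 / 1000 = 0.005 m
q''' = q' / (pi * r^2)
q''' = 398 / (pi * 0.005^2)
q''' = 5.0675e+06 W/m^3

5.0675e+06


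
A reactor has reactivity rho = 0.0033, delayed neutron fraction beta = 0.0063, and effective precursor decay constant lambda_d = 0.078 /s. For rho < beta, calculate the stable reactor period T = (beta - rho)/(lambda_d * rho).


T = (beta - rho) / (lambda_d * rho)
T = (0.0063 - 0.0033) / (0.078 * 0.0033)
T = 11.655 s

11.655


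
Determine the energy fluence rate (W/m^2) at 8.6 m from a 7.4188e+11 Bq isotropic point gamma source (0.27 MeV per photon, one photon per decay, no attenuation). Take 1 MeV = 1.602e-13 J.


psi = A * E * 1.602e-13 / (4*pi*r^2)
psi = 7.4188e+11 * 0.27 * 1.602e-13 / (4*pi*8.6^2)
psi = 3.4527e-05 W/m^2

3.4527e-05


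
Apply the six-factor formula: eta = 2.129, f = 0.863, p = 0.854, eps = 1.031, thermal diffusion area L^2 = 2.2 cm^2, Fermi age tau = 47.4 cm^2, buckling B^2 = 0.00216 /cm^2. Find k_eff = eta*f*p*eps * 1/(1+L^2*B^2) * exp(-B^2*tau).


k_inf = eta*f*p*eps = 2.129*0.863*0.854*1.031 = 1.617719
P_TNL = 1/(1 + L^2*B^2) = 1/(1 + 2.2*0.00216) = 0.9952705
P_FNL = exp(-B^2*tau) = exp(-0.00216*47.4) = 0.9026829
k_eff = k_inf * P_TNL * P_FNL = 1.617719 * 0.9952705 * 0.9026829
k_eff = 1.4534

1.4534


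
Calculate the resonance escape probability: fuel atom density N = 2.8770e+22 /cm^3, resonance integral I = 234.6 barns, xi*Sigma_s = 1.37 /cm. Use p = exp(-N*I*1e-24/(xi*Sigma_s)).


p = exp(-N * I * 1e-24 / (xi*Sigma_s))
p = exp(-2.8770e+22 * 234.6 * 1e-24 / 1.37)
p = 0.0072511

0.0072511


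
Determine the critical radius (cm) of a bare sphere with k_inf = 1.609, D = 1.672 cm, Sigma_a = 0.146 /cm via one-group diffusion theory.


L^2 = D / Sigma_a = 1.672 / 0.146 = 11.45205 cm^2
B_m^2 = (k_inf - 1) / L^2 = (1.609 - 1) / 11.45205 = 0.05317825 /cm^2
For a bare sphere: B_g = pi/R, so R_c = pi / sqrt(B_m^2)
R_c = pi / sqrt(0.05317825) = 13.623 cm

13.623


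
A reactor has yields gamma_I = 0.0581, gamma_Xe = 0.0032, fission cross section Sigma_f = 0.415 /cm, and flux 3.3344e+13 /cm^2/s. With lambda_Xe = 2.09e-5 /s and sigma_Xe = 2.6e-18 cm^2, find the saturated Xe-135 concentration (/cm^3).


Xe_eq = (gamma_I + gamma_Xe) * Sigma_f * phi / (lambda_Xe + sigma_Xe * phi)
Numerator = (0.0581 + 0.0032) * 0.415 * 3.3344e+13 = 8.482547e+11
Denominator = 2.09e-5 + 2.6e-18 * 3.3344e+13 = 1.075944e-04
Xe_eq = 8.482547e+11 / 1.075944e-04 = 7.8838e+15 /cm^3

7.8838e+15


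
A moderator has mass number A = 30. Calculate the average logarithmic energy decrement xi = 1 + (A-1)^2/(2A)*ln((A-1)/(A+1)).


xi = 1 + (A-1)^2/(2A) * ln((A-1)/(A+1))
xi = 1 + (30-1)^2/(2*30) * ln((30-1)/(30 +1))
xi = 0.065209

0.065209


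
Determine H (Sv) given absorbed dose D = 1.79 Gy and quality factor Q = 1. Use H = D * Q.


H = D * Q
H = 1.79 * 1
H = 1.7900 Sv

1.7900


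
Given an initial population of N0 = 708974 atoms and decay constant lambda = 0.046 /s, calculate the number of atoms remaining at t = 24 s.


N = N0 * exp(-lambda * t)
N = 708974 * exp(-0.046 * 24)
N = 235055

235055


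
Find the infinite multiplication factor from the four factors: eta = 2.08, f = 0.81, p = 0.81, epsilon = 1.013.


k_inf = eta * f * p * epsilon
k_inf = 2.08 * 0.81 * 0.81 * 1.013
k_inf = 1.3824

1.3824


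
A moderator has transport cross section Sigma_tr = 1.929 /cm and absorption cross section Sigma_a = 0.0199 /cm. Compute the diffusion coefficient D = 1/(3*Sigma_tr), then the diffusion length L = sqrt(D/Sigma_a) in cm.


D = 1 / (3 * Sigma_tr) = 1 / (3 * 1.929) = 0.1728011 cm
L = sqrt(D / Sigma_a)
L = sqrt(0.1728011 / 0.0199)
L = 2.9468 cm

2.9468


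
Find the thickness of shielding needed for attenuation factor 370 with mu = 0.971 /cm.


x = ln(factor) / mu
x = ln(370) / 0.971
x = 6.0901 cm

6.0901


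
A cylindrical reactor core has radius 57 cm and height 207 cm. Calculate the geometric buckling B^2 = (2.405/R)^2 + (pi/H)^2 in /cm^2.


B^2 = (2.405/R)^2 + (pi/H)^2
B^2 = (2.405/57)^2 + (pi/207)^2
B^2 = 0.0020106 /cm^2

0.0020106


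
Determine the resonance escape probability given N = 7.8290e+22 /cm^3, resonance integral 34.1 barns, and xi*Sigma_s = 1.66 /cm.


p = exp(-N * I * 1e-24 / (xi*Sigma_s))
p = exp(-7.8290e+22 * 34.1 * 1e-24 / 1.66)
p = 0.20024

0.20024


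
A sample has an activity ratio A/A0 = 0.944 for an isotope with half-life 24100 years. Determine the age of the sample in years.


lambda = ln(2) / t_half = ln(2) / 24100 = 2.876129e-05 /yr
t = -ln(A/A0) / lambda
t = -ln(0.944) / 2.876129e-05
t = 2003.7 yr

2003.7


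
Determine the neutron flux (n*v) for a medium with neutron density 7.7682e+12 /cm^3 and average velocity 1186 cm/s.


phi = n * v
phi = 7.7682e+12 * 1186
phi = 9.2131e+15 /cm^2/s

9.2131e+15


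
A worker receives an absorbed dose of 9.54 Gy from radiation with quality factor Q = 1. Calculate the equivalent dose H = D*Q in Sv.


H = D * Q
H = 9.54 * 1
H = 9.5400 Sv

9.5400


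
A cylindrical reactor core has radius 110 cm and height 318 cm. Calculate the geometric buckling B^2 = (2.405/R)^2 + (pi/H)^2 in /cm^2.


B^2 = (2.405/R)^2 + (pi/H)^2
B^2 = (2.405/110)^2 + (pi/318)^2
B^2 = 5.7562e-04 /cm^2

5.7562e-04


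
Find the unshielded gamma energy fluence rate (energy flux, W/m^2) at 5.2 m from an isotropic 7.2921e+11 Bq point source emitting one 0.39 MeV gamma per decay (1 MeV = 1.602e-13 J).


psi = A * E * 1.602e-13 / (4*pi*r^2)
psi = 7.2921e+11 * 0.39 * 1.602e-13 / (4*pi*5.2^2)
psi = 1.3408e-04 W/m^2

1.3408e-04


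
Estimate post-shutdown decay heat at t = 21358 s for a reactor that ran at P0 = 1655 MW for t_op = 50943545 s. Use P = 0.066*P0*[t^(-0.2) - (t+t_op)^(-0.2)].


P/P0 = 0.066 * [t^(-0.2) - (t + t_op)^(-0.2)]
P/P0 = 0.066 * [21358^(-0.2) - (21358 + 50943545)^(-0.2)]
P/P0 = 0.066 * [0.1361720 - 0.02874390] = 0.007090255
P = 1655 * 0.007090255 = 11.734 MW

11.734


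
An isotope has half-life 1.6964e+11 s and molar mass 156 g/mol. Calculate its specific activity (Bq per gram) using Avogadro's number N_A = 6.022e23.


lambda = ln(2) / t_half = ln(2) / 1.6964e+11 = 4.085989e-12 /s
SA = lambda * N_A / M
SA = 4.085989e-12 * 6.022e23 / 156
SA = 1.5773e+10 Bq/g

1.5773e+10


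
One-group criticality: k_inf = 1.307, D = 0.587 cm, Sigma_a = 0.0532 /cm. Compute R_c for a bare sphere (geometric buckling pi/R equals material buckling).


L^2 = D / Sigma_a = 0.587 / 0.0532 = 11.03383 cm^2
B_m^2 = (k_inf - 1) / L^2 = (1.307 - 1) / 11.03383 = 0.02782352 /cm^2
For a bare sphere: B_g = pi/R, so R_c = pi / sqrt(B_m^2)
R_c = pi / sqrt(0.02782352) = 18.834 cm

18.834


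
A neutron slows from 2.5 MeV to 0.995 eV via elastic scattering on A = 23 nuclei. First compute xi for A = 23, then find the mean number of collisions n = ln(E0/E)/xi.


xi = 1 + (A-1)^2/(2A)*ln((A-1)/(A+1)) = 0.08448899 (for A = 23)
n = ln(E0/E) / xi
n = ln(2.5e6 / 0.995) / 0.08448899
n = ln(2.512563e+06) / 0.08448899 = 174.42

174.42


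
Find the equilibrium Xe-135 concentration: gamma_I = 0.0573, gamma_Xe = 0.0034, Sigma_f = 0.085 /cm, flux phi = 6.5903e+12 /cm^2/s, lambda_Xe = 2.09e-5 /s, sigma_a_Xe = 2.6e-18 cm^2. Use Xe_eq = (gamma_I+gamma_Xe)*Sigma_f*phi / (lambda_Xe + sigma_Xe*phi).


Xe_eq = (gamma_I + gamma_Xe) * Sigma_f * phi / (lambda_Xe + sigma_Xe * phi)
Numerator = (0.0573 + 0.0034) * 0.085 * 6.5903e+12 = 3.400265e+10
Denominator = 2.09e-5 + 2.6e-18 * 6.5903e+12 = 3.803478e-05
Xe_eq = 3.400265e+10 / 3.803478e-05 = 8.9399e+14 /cm^3

8.9399e+14


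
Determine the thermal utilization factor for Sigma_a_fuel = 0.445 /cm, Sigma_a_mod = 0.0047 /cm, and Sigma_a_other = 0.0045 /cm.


f = Sigma_a_fuel / (Sigma_a_fuel + Sigma_a_mod + Sigma_a_other)
f = 0.445 / (0.445 + 0.0047 + 0.0045)
f = 0.97974

0.97974


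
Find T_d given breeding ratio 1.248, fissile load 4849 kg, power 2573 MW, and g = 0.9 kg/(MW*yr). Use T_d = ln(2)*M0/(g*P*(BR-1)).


Breeding gain G = BR - 1 = 1.248 - 1 = 0.248
Fissile production rate = g * P * G = 0.9 * 2573 * 0.248 = 574.2936 kg/yr
T_d = ln(2) * M0 / (g * P * G)
T_d = ln(2) * 4849 / 574.2936 = 5.8525 yr

5.8525


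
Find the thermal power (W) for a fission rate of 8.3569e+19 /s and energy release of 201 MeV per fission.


P = fission_rate * E_MeV * 1.602e-13
P = 8.3569e+19 * 201 * 1.602e-13
P = 2.6909e+09 W

2.6909e+09


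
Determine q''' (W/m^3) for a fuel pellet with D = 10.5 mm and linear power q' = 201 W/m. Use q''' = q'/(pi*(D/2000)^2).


r = D / 2 / 1000 = 10.5 / 2 / 1000 = 0.00525 m
q''' = q' / (pi * r^2)
q''' = 201 / (pi * 0.00525^2)
q''' = 2.3213e+06 W/m^3

2.3213e+06


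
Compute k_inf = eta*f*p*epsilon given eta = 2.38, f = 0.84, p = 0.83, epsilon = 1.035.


k_inf = eta * f * p * epsilon
k_inf = 2.38 * 0.84 * 0.83 * 1.035
k_inf = 1.7174

1.7174


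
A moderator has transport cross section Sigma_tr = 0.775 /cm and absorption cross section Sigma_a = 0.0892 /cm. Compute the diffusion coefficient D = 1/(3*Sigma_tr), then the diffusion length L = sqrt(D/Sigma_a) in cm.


D = 1 / (3 * Sigma_tr) = 1 / (3 * 0.775) = 0.4301075 cm
L = sqrt(D / Sigma_a)
L = sqrt(0.4301075 / 0.0892)
L = 2.1959 cm

2.1959


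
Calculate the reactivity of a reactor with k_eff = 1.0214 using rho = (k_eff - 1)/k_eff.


rho = (k_eff - 1) / k_eff
rho = (1.0214 - 1) / 1.0214
rho = 0.020952

0.020952


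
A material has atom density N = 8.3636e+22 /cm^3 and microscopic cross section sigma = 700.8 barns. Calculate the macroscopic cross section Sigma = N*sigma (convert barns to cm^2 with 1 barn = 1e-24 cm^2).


Sigma = N * sigma_barns * 1e-24
Sigma = 8.3636e+22 * 700.8 * 1e-24
Sigma = 58.612 /cm

58.612


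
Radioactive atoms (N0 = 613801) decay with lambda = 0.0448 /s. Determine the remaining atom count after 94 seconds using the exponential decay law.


N = N0 * exp(-lambda * t)
N = 613801 * exp(-0.0448 * 94)
N = 9101.8

9101.8


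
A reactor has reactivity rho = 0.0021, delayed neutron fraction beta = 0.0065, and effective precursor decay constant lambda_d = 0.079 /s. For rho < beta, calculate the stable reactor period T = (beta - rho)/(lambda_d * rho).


T = (beta - rho) / (lambda_d * rho)
T = (0.0065 - 0.0021) / (0.079 * 0.0021)
T = 26.522 s

26.522


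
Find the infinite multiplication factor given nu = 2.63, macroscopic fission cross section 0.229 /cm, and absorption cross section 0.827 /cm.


k_inf = nu * Sigma_f / Sigma_a
k_inf = 2.63 * 0.229 / 0.827
k_inf = 0.72826

0.72826


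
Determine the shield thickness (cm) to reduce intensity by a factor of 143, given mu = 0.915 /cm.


x = ln(factor) / mu
x = ln(143) / 0.915
x = 5.4239 cm

5.4239


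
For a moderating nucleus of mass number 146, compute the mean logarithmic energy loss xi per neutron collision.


xi = 1 + (A-1)^2/(2A) * ln((A-1)/(A+1))
xi = 1 + (146-1)^2/(2*146) * ln((146-1)/(146 +1))
xi = 0.013636

0.013636


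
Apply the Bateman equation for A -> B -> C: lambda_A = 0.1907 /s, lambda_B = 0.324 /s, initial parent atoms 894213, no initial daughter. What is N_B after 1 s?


N_B(t) = lambda_A * N_A0 / (lambda_B - lambda_A) * [exp(-lambda_A*t) - exp(-lambda_B*t)]
exp(-0.1907*1) = 0.8263805; exp(-0.324*1) = 0.7232502
N_B = 0.1907 * 894213 / (0.324 - 0.1907) * (0.8263805 - 0.7232502)
N_B = 131931

131931


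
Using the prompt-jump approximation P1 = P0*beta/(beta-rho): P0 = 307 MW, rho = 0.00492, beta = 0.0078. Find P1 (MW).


P1/P0 = beta / (beta - rho)
P1/P0 = 0.0078 / (0.0078 - 0.00492) = 2.708333
P1 = 307 * 2.708333 = 831.46 MW

831.46


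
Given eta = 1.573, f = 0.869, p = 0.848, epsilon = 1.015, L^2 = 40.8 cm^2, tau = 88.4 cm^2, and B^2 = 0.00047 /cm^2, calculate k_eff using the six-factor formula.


k_inf = eta*f*p*eps = 1.573*0.869*0.848*1.015 = 1.176550
P_TNL = 1/(1 + L^2*B^2) = 1/(1 + 40.8*0.00047) = 0.9811848
P_FNL = exp(-B^2*tau) = exp(-0.00047*88.4) = 0.9593033
k_eff = k_inf * P_TNL * P_FNL = 1.176550 * 0.9811848 * 0.9593033
k_eff = 1.1074

1.1074


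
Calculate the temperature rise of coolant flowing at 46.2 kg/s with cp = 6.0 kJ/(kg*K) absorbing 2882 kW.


dT = Q / (m_dot * cp)
dT = 2882 / (46.2 * 6.0)
dT = 10.397 C

10.397


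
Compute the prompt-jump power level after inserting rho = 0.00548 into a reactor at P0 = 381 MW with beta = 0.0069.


P1/P0 = beta / (beta - rho)
P1/P0 = 0.0069 / (0.0069 - 0.00548) = 4.859155
P1 = 381 * 4.859155 = 1851.3 MW

1851.3


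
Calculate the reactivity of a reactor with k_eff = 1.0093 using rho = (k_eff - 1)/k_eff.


rho = (k_eff - 1) / k_eff
rho = (1.0093 - 1) / 1.0093
rho = 0.0092143

0.0092143


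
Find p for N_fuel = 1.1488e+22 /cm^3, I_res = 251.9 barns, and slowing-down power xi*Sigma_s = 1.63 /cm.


p = exp(-N * I * 1e-24 / (xi*Sigma_s))
p = exp(-1.1488e+22 * 251.9 * 1e-24 / 1.63)
p = 0.16942

0.16942


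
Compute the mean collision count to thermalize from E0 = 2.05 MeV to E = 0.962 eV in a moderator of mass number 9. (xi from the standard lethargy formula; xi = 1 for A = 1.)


xi = 1 + (A-1)^2/(2A)*ln((A-1)/(A+1)) = 0.2066007 (for A = 9)
n = ln(E0/E) / xi
n = ln(2.05e6 / 0.962) / 0.2066007
n = ln(2.130977e+06) / 0.2066007 = 70.533

70.533


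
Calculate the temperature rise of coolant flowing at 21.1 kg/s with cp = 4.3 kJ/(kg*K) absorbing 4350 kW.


dT = Q / (m_dot * cp)
dT = 4350 / (21.1 * 4.3)
dT = 47.944 C

47.944


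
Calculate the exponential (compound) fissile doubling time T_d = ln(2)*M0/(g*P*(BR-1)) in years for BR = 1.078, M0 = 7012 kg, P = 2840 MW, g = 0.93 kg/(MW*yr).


Breeding gain G = BR - 1 = 1.078 - 1 = 0.078
Fissile production rate = g * P * G = 0.93 * 2840 * 0.078 = 206.0136 kg/yr
T_d = ln(2) * M0 / (g * P * G)
T_d = ln(2) * 7012 / 206.0136 = 23.592 yr

23.592


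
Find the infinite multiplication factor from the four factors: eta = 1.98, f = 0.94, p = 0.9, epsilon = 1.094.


k_inf = eta * f * p * epsilon
k_inf = 1.98 * 0.94 * 0.9 * 1.094
k_inf = 1.8325

1.8325


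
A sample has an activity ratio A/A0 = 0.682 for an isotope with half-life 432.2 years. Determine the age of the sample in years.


lambda = ln(2) / t_half = ln(2) / 432.2 = 0.001603765 /yr
t = -ln(A/A0) / lambda
t = -ln(0.682) / 0.001603765
t = 238.64 yr

238.64


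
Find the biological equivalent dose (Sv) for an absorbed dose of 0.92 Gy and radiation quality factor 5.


H = D * Q
H = 0.92 * 5
H = 4.6000 Sv

4.6000


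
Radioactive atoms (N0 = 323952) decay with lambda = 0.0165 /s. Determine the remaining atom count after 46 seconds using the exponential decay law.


N = N0 * exp(-lambda * t)
N = 323952 * exp(-0.0165 * 46)
N = 151653

151653


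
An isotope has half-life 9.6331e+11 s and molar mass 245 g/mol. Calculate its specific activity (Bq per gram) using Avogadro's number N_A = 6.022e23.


lambda = ln(2) / t_half = ln(2) / 9.6331e+11 = 7.195474e-13 /s
SA = lambda * N_A / M
SA = 7.195474e-13 * 6.022e23 / 245
SA = 1.7686e+09 Bq/g

1.7686e+09


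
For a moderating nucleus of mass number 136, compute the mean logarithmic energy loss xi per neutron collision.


xi = 1 + (A-1)^2/(2A) * ln((A-1)/(A+1))
xi = 1 + (136-1)^2/(2*136) * ln((136-1)/(136 +1))
xi = 0.014634

0.014634


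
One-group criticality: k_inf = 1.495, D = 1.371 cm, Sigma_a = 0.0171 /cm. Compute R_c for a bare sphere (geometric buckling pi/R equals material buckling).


L^2 = D / Sigma_a = 1.371 / 0.0171 = 80.17544 cm^2
B_m^2 = (k_inf - 1) / L^2 = (1.495 - 1) / 80.17544 = 0.006173961 /cm^2
For a bare sphere: B_g = pi/R, so R_c = pi / sqrt(B_m^2)
R_c = pi / sqrt(0.006173961) = 39.982 cm

39.982


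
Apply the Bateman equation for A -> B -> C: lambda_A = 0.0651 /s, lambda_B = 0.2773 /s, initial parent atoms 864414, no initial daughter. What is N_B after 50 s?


N_B(t) = lambda_A * N_A0 / (lambda_B - lambda_A) * [exp(-lambda_A*t) - exp(-lambda_B*t)]
exp(-0.0651*50) = 0.03858082; exp(-0.2773*50) = 9.517152e-07
N_B = 0.0651 * 864414 / (0.2773 - 0.0651) * (0.03858082 - 9.517152e-07)
N_B = 10231

10231


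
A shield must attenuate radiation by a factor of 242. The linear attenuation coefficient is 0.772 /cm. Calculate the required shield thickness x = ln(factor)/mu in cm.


x = ln(factor) / mu
x = ln(242) / 0.772
x = 7.1100 cm

7.1100


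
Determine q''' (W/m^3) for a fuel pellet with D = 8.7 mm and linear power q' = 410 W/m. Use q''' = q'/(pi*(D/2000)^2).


r = D / 2 / 1000 = 8.7 / 2 / 1000 = 0.00435 m
q''' = q' / (pi * r^2)
q''' = 410 / (pi * 0.00435^2)
q''' = 6.8969e+06 W/m^3

6.8969e+06


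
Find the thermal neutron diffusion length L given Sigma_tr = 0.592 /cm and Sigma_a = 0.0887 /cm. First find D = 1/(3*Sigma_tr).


D = 1 / (3 * Sigma_tr) = 1 / (3 * 0.592) = 0.5630631 cm
L = sqrt(D / Sigma_a)
L = sqrt(0.5630631 / 0.0887)
L = 2.5195 cm

2.5195


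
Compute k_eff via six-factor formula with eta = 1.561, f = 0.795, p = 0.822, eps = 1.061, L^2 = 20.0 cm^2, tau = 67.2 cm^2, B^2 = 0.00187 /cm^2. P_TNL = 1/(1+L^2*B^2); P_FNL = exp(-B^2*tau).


k_inf = eta*f*p*eps = 1.561*0.795*0.822*1.061 = 1.082324
P_TNL = 1/(1 + L^2*B^2) = 1/(1 + 20.0*0.00187) = 0.9639483
P_FNL = exp(-B^2*tau) = exp(-0.00187*67.2) = 0.8819111
k_eff = k_inf * P_TNL * P_FNL = 1.082324 * 0.9639483 * 0.8819111
k_eff = 0.92010

0.92010


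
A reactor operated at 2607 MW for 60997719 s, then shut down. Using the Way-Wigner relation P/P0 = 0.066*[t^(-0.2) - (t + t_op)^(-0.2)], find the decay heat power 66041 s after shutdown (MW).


P/P0 = 0.066 * [t^(-0.2) - (t + t_op)^(-0.2)]
P/P0 = 0.066 * [66041^(-0.2) - (66041 + 60997719)^(-0.2)]
P/P0 = 0.066 * [0.1086519 - 0.02772320] = 0.005341294
P = 2607 * 0.005341294 = 13.925 MW

13.925


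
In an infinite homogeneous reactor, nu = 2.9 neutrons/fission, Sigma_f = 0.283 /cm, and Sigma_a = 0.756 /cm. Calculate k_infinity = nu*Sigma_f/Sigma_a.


k_inf = nu * Sigma_f / Sigma_a
k_inf = 2.9 * 0.283 / 0.756
k_inf = 1.0856

1.0856


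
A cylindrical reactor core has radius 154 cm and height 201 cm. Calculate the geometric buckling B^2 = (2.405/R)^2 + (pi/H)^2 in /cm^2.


B^2 = (2.405/R)^2 + (pi/H)^2
B^2 = (2.405/154)^2 + (pi/201)^2
B^2 = 4.8818e-04 /cm^2

4.8818e-04


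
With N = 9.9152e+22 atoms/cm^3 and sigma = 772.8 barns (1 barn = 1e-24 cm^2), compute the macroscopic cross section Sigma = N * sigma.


Sigma = N * sigma_barns * 1e-24
Sigma = 9.9152e+22 * 772.8 * 1e-24
Sigma = 76.625 /cm

76.625


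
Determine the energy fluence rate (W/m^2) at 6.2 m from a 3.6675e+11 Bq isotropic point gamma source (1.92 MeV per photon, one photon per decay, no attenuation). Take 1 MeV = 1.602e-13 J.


psi = A * E * 1.602e-13 / (4*pi*r^2)
psi = 3.6675e+11 * 1.92 * 1.602e-13 / (4*pi*6.2^2)
psi = 2.3353e-04 W/m^2

2.3353e-04


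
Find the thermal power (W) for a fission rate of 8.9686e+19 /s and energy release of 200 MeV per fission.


P = fission_rate * E_MeV * 1.602e-13
P = 8.9686e+19 * 200 * 1.602e-13
P = 2.8735e+09 W

2.8735e+09


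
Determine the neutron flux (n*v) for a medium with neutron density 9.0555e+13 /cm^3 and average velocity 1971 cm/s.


phi = n * v
phi = 9.0555e+13 * 1971
phi = 1.7848e+17 /cm^2/s

1.7848e+17


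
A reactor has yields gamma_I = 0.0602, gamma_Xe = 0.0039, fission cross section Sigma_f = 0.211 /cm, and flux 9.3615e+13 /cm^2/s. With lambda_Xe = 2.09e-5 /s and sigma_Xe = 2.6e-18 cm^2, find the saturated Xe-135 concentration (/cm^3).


Xe_eq = (gamma_I + gamma_Xe) * Sigma_f * phi / (lambda_Xe + sigma_Xe * phi)
Numerator = (0.0602 + 0.0039) * 0.211 * 9.3615e+13 = 1.266152e+12
Denominator = 2.09e-5 + 2.6e-18 * 9.3615e+13 = 2.642990e-04
Xe_eq = 1.266152e+12 / 2.642990e-04 = 4.7906e+15 /cm^3

4.7906e+15


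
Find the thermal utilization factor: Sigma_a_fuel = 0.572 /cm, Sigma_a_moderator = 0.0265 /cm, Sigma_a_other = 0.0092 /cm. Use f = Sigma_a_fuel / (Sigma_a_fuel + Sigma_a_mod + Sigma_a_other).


f = Sigma_a_fuel / (Sigma_a_fuel + Sigma_a_mod + Sigma_a_other)
f = 0.572 / (0.572 + 0.0265 + 0.0092)
f = 0.94125

0.94125


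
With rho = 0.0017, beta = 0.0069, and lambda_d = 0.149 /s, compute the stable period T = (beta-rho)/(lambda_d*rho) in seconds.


T = (beta - rho) / (lambda_d * rho)
T = (0.0069 - 0.0017) / (0.149 * 0.0017)
T = 20.529 s

20.529


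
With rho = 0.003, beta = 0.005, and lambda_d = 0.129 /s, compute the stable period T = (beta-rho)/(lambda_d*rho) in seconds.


T = (beta - rho) / (lambda_d * rho)
T = (0.005 - 0.003) / (0.129 * 0.003)
T = 5.1680 s

5.1680


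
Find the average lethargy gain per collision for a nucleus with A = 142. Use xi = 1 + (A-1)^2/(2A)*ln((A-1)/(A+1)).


xi = 1 + (A-1)^2/(2A) * ln((A-1)/(A+1))
xi = 1 + (142-1)^2/(2*142) * ln((142-1)/(142 +1))
xi = 0.014019

0.014019


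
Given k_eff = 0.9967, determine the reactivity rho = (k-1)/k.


rho = (k_eff - 1) / k_eff
rho = (0.9967 - 1) / 0.9967
rho = -0.0033109

-0.0033109


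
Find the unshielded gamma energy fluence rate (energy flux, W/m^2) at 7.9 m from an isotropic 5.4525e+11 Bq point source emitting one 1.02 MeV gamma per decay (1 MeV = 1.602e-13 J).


psi = A * E * 1.602e-13 / (4*pi*r^2)
psi = 5.4525e+11 * 1.02 * 1.602e-13 / (4*pi*7.9^2)
psi = 1.1360e-04 W/m^2

1.1360e-04


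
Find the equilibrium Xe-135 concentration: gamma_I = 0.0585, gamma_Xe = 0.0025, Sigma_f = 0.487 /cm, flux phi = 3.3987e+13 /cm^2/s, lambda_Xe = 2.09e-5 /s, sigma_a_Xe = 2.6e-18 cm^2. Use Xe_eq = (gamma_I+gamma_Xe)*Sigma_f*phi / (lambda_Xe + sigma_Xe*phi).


Xe_eq = (gamma_I + gamma_Xe) * Sigma_f * phi / (lambda_Xe + sigma_Xe * phi)
Numerator = (0.0585 + 0.0025) * 0.487 * 3.3987e+13 = 1.009652e+12
Denominator = 2.09e-5 + 2.6e-18 * 3.3987e+13 = 1.092662e-04
Xe_eq = 1.009652e+12 / 1.092662e-04 = 9.2403e+15 /cm^3

9.2403e+15


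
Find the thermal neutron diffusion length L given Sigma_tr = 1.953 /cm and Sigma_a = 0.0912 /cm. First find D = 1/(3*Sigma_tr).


D = 1 / (3 * Sigma_tr) = 1 / (3 * 1.953) = 0.1706776 cm
L = sqrt(D / Sigma_a)
L = sqrt(0.1706776 / 0.0912)
L = 1.3680 cm

1.3680


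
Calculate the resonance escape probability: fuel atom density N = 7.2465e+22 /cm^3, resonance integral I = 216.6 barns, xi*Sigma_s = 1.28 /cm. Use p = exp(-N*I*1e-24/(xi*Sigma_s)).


p = exp(-N * I * 1e-24 / (xi*Sigma_s))
p = exp(-7.2465e+22 * 216.6 * 1e-24 / 1.28)
p = 4.7260e-06

4.7260e-06


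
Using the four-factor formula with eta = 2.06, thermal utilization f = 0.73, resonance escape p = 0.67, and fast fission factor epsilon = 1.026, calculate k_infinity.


k_inf = eta * f * p * epsilon
k_inf = 2.06 * 0.73 * 0.67 * 1.026
k_inf = 1.0337

1.0337


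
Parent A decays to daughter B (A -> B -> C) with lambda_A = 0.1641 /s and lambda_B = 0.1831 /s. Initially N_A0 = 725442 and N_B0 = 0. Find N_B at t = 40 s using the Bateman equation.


N_B(t) = lambda_A * N_A0 / (lambda_B - lambda_A) * [exp(-lambda_A*t) - exp(-lambda_B*t)]
exp(-0.1641*40) = 0.001410233; exp(-0.1831*40) = 6.595189e-04
N_B = 0.1641 * 725442 / (0.1831 - 0.1641) * (0.001410233 - 6.595189e-04)
N_B = 4703.6

4703.6


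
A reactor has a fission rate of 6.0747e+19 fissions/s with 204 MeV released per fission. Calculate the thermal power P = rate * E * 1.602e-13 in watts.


P = fission_rate * E_MeV * 1.602e-13
P = 6.0747e+19 * 204 * 1.602e-13
P = 1.9853e+09 W

1.9853e+09


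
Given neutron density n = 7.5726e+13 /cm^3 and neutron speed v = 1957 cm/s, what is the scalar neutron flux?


phi = n * v
phi = 7.5726e+13 * 1957
phi = 1.4820e+17 /cm^2/s

1.4820e+17


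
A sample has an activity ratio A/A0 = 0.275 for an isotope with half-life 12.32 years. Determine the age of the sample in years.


lambda = ln(2) / t_half = ln(2) / 12.32 = 0.05626195 /yr
t = -ln(A/A0) / lambda
t = -ln(0.275) / 0.05626195
t = 22.946 yr

22.946


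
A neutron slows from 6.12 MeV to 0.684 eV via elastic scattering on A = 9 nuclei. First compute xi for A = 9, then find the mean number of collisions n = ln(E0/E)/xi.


xi = 1 + (A-1)^2/(2A)*ln((A-1)/(A+1)) = 0.2066007 (for A = 9)
n = ln(E0/E) / xi
n = ln(6.12e6 / 0.684) / 0.2066007
n = ln(8.947368e+06) / 0.2066007 = 77.477

77.477


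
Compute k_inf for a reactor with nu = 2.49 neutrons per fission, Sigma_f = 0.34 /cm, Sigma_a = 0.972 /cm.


k_inf = nu * Sigma_f / Sigma_a
k_inf = 2.49 * 0.34 / 0.972
k_inf = 0.87099

0.87099


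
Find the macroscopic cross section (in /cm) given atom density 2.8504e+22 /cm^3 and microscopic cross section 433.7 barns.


Sigma = N * sigma_barns * 1e-24
Sigma = 2.8504e+22 * 433.7 * 1e-24
Sigma = 12.362 /cm

12.362


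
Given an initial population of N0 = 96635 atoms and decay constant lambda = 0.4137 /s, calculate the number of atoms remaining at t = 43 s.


N = N0 * exp(-lambda * t)
N = 96635 * exp(-0.4137 * 43)
N = 0.0018173

0.0018173


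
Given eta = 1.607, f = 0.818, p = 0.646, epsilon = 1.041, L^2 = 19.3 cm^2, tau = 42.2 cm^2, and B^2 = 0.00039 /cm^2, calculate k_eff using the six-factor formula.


k_inf = eta*f*p*eps = 1.607*0.818*0.646*1.041 = 0.8840003
P_TNL = 1/(1 + L^2*B^2) = 1/(1 + 19.3*0.00039) = 0.9925292
P_FNL = exp(-B^2*tau) = exp(-0.00039*42.2) = 0.9836767
k_eff = k_inf * P_TNL * P_FNL = 0.8840003 * 0.9925292 * 0.9836767
k_eff = 0.86307

0.86307


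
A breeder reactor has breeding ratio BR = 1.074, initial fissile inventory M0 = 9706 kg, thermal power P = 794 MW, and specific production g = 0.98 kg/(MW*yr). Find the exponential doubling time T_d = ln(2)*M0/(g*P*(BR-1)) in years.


Breeding gain G = BR - 1 = 1.074 - 1 = 0.074
Fissile production rate = g * P * G = 0.98 * 794 * 0.074 = 57.58088 kg/yr
T_d = ln(2) * M0 / (g * P * G)
T_d = ln(2) * 9706 / 57.58088 = 116.84 yr

116.84


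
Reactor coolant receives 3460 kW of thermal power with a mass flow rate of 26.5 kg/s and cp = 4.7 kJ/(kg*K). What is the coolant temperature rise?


dT = Q / (m_dot * cp)
dT = 3460 / (26.5 * 4.7)
dT = 27.780 C

27.780


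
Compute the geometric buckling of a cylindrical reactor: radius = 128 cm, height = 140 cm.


B^2 = (2.405/R)^2 + (pi/H)^2
B^2 = (2.405/128)^2 + (pi/140)^2
B^2 = 8.5658e-04 /cm^2

8.5658e-04


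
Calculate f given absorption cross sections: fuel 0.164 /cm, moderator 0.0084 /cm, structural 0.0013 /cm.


f = Sigma_a_fuel / (Sigma_a_fuel + Sigma_a_mod + Sigma_a_other)
f = 0.164 / (0.164 + 0.0084 + 0.0013)
f = 0.94416

0.94416


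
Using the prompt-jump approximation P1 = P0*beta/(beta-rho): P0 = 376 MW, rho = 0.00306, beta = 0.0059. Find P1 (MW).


P1/P0 = beta / (beta - rho)
P1/P0 = 0.0059 / (0.0059 - 0.00306) = 2.077465
P1 = 376 * 2.077465 = 781.13 MW

781.13


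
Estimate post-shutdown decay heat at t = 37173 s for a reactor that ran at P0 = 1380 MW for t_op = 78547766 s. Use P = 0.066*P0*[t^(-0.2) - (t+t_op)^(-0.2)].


P/P0 = 0.066 * [t^(-0.2) - (t + t_op)^(-0.2)]
P/P0 = 0.066 * [37173^(-0.2) - (37173 + 78547766)^(-0.2)]
P/P0 = 0.066 * [0.1218862 - 0.02635919] = 0.006304783
P = 1380 * 0.006304783 = 8.7006 MW

8.7006


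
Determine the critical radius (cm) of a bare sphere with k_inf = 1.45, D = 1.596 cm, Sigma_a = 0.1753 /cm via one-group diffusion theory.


L^2 = D / Sigma_a = 1.596 / 0.1753 = 9.104392 cm^2
B_m^2 = (k_inf - 1) / L^2 = (1.45 - 1) / 9.104392 = 0.04942669 /cm^2
For a bare sphere: B_g = pi/R, so R_c = pi / sqrt(B_m^2)
R_c = pi / sqrt(0.04942669) = 14.131 cm

14.131


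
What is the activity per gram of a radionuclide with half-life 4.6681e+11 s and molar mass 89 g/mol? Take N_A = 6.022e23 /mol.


lambda = ln(2) / t_half = ln(2) / 4.6681e+11 = 1.484859e-12 /s
SA = lambda * N_A / M
SA = 1.484859e-12 * 6.022e23 / 89
SA = 1.0047e+10 Bq/g

1.0047e+10


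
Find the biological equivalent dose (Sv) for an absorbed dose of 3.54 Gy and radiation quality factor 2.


H = D * Q
H = 3.54 * 2
H = 7.0800 Sv

7.0800


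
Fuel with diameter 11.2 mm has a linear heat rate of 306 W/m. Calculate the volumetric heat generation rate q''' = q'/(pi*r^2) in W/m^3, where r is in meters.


r = D / 2 / 1000 = 11.2 / 2 / 1000 = 0.0056 m
q''' = q' / (pi * r^2)
q''' = 306 / (pi * 0.0056^2)
q''' = 3.1060e+06 W/m^3

3.1060e+06


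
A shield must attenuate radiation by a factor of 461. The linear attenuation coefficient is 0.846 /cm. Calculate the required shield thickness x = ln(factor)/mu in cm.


x = ln(factor) / mu
x = ln(461) / 0.846
x = 7.2499 cm

7.2499
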